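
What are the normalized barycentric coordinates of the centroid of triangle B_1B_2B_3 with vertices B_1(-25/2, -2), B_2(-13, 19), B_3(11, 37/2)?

(1/3, 1/3, 1/3)

The centroid is the average of the vertices, so each weight is 1/3.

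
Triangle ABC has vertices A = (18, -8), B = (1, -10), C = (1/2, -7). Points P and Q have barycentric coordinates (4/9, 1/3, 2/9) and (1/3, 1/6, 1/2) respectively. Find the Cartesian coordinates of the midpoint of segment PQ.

Barycentric coordinates of the midpoint are the average: (7/18, 1/4, 13/36).
Converting: (7/18)·A + (1/4)·B + (13/36)·C = (535/72, -293/36).

(535/72, -293/36)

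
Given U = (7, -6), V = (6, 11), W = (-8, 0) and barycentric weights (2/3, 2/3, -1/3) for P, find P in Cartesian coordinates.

P = (2/3)·U + (2/3)·V + (-1/3)·W.
x-coordinate: (2/3)·7 + (2/3)·6 + (-1/3)·(-8) = 34/3.
y-coordinate: (2/3)·(-6) + (2/3)·11 + (-1/3)·0 = 10/3.

(34/3, 10/3)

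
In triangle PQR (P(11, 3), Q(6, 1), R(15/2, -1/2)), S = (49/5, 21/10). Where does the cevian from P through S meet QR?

Barycentric coordinates of S with respect to PQR: (7/10, 1/10, 1/5).
On side QR the P-coordinate is zero; dropping S's P-weight 7/10 and renormalizing the remaining 1/10 : 1/5 gives weights 1/3, 2/3 on Q, R.
T = (1/3)·(6, 1) + (2/3)·(15/2, -1/2) = (7, 0).

(7, 0)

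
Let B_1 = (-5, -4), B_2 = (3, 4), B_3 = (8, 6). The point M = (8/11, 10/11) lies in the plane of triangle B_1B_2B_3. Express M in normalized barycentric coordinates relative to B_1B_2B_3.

Signed area of the reference triangle: [B_1B_2B_3] = ½·((-5)·(4−6) + 3·(6−(-4)) + 8·(-4−4)) = ½·(10 + 30 − 64) = -12.
[MB_2B_3] = ½·((8/11)·(4−6) + 3·(6−(10/11)) + 8·(10/11−4)) = ½·(-16/11 + 168/11 − 272/11) = -60/11, so the B_1-coordinate is (-60/11)/(-12) = 5/11.
[B_1MB_3] = ½·((-5)·(10/11−6) + (8/11)·(6−(-4)) + 8·(-4−(10/11))) = ½·(280/11 + 80/11 − 432/11) = -36/11, so the B_2-coordinate is 3/11.
[B_1B_2M] = ½·((-5)·(4−(10/11)) + 3·(10/11−(-4)) + (8/11)·(-4−4)) = ½·(-170/11 + 162/11 − 64/11) = -36/11, so the B_3-coordinate is 3/11.
Check: 5/11 + 3/11 + 3/11 = 1.

(5/11, 3/11, 3/11)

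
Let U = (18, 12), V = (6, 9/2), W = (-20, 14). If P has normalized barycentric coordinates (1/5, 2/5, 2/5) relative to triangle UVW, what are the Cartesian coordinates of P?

P = (1/5)·U + (2/5)·V + (2/5)·W.
x-coordinate: (1/5)·18 + (2/5)·6 + (2/5)·(-20) = -2.
y-coordinate: (1/5)·12 + (2/5)·(9/2) + (2/5)·14 = 49/5.

(-2, 49/5)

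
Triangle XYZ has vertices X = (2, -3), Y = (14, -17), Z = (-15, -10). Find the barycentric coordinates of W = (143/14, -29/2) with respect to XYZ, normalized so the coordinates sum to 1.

Signed area of the reference triangle: [XYZ] = ½·(2·(-17−(-10)) + 14·(-10−(-3)) + (-15)·(-3−(-17))) = ½·(-14 − 98 − 210) = -161.
[WYZ] = ½·((143/14)·(-17−(-10)) + 14·(-10−(-29/2)) + (-15)·(-29/2−(-17))) = ½·(-143/2 + 63 − 75/2) = -23, so the X-coordinate is (-23)/(-161) = 1/7.
[XWZ] = ½·(2·(-29/2−(-10)) + (143/14)·(-10−(-3)) + (-15)·(-3−(-29/2))) = ½·(-9 − 143/2 − 345/2) = -253/2, so the Y-coordinate is 11/14.
[XYW] = ½·(2·(-17−(-29/2)) + 14·(-29/2−(-3)) + (143/14)·(-3−(-17))) = ½·(-5 − 161 + 143) = -23/2, so the Z-coordinate is 1/14.

(1/7, 11/14, 1/14)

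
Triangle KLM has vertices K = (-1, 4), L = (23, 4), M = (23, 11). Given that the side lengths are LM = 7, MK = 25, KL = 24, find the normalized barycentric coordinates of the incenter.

(1/8, 25/56, 3/7)

The incenter has barycentric coordinates proportional to the opposite side lengths: (7 : 25 : 24).
Normalizing by 7+25+24 = 56 gives (1/8, 25/56, 3/7).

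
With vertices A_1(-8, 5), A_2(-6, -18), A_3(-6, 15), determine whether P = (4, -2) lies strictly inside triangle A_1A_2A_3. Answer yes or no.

Barycentric coordinates of P: (-5, 67/33, 131/33).
The three coordinates are negative, positive, positive; a point is interior exactly when all three are positive.

no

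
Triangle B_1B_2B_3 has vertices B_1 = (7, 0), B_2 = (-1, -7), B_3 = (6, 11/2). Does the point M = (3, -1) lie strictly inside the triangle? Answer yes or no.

yes

Barycentric coordinates of M: (8/51, 23/51, 20/51).
The three coordinates are positive, positive, positive; a point is interior exactly when all three are positive.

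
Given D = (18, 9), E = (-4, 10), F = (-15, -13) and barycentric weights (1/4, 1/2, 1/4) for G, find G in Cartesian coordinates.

G = (1/4)·D + (1/2)·E + (1/4)·F.
x-coordinate: (1/4)·18 + (1/2)·(-4) + (1/4)·(-15) = -5/4.
y-coordinate: (1/4)·9 + (1/2)·10 + (1/4)·(-13) = 4.

(-5/4, 4)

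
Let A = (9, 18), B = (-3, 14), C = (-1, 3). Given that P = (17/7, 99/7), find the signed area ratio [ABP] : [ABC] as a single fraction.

[ABC] = ½·(9·(14−3) + (-3)·(3−18) + (-1)·(18−14)) = ½·(99 + 45 − 4) = 70.
[ABP] = ½·(9·(14−(99/7)) + (-3)·(99/7−18) + (17/7)·(18−14)) = ½·(-9/7 + 81/7 + 68/7) = 10, so the ratio is 10/70 = 1/7.

1/7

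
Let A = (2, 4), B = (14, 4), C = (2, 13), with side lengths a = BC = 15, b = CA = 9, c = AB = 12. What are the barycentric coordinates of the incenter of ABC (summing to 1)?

The incenter has barycentric coordinates proportional to the opposite side lengths: (15 : 9 : 12).
Normalizing by 15+9+12 = 36 gives (5/12, 1/4, 1/3).

(5/12, 1/4, 1/3)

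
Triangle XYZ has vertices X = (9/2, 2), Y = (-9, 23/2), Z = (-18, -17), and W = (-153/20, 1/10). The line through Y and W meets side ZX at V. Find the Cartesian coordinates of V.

(-27/4, -15/2)

Barycentric coordinates of W with respect to XYZ: (3/10, 2/5, 3/10).
On side ZX the Y-coordinate is zero; dropping W's Y-weight 2/5 and renormalizing the remaining 3/10 : 3/10 gives weights 1/2, 1/2 on Z, X.
V = (1/2)·(-18, -17) + (1/2)·(9/2, 2) = (-27/4, -15/2).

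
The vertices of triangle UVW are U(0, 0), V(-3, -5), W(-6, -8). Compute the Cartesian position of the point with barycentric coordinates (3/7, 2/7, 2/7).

P = (3/7)·U + (2/7)·V + (2/7)·W.
x-coordinate: (3/7)·0 + (2/7)·(-3) + (2/7)·(-6) = -18/7.
y-coordinate: (3/7)·0 + (2/7)·(-5) + (2/7)·(-8) = -26/7.

(-18/7, -26/7)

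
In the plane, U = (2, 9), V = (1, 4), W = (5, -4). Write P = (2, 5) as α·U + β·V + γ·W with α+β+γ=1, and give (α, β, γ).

(3/7, 3/7, 1/7)

Signed area of the reference triangle: [UVW] = ½·(2·(4−(-4)) + 1·(-4−9) + 5·(9−4)) = ½·(16 − 13 + 25) = 14.
[PVW] = ½·(2·(4−(-4)) + 1·(-4−5) + 5·(5−4)) = ½·(16 − 9 + 5) = 6, so the U-coordinate is 6/14 = 3/7.
[UPW] = ½·(2·(5−(-4)) + 2·(-4−9) + 5·(9−5)) = ½·(18 − 26 + 20) = 6, so the V-coordinate is 3/7.
[UVP] = ½·(2·(4−5) + 1·(5−9) + 2·(9−4)) = ½·(-2 − 4 + 10) = 2, so the W-coordinate is 1/7.
Check: 3/7 + 3/7 + 1/7 = 1.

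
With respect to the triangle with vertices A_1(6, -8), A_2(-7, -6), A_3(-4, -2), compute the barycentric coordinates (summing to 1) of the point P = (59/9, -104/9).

(11/9, 5/9, -7/9)

Signed area of the reference triangle: [A_1A_2A_3] = ½·(6·(-6−(-2)) + (-7)·(-2−(-8)) + (-4)·(-8−(-6))) = ½·(-24 − 42 + 8) = -29.
[PA_2A_3] = ½·((59/9)·(-6−(-2)) + (-7)·(-2−(-104/9)) + (-4)·(-104/9−(-6))) = ½·(-236/9 − 602/9 + 200/9) = -319/9, so the A_1-coordinate is (-319/9)/(-29) = 11/9.
[A_1PA_3] = ½·(6·(-104/9−(-2)) + (59/9)·(-2−(-8)) + (-4)·(-8−(-104/9))) = ½·(-172/3 + 118/3 − 128/9) = -145/9, so the A_2-coordinate is 5/9.
[A_1A_2P] = ½·(6·(-6−(-104/9)) + (-7)·(-104/9−(-8)) + (59/9)·(-8−(-6))) = ½·(100/3 + 224/9 − 118/9) = 203/9, so the A_3-coordinate is -7/9.
Check: 11/9 + 5/9 − 7/9 = 1.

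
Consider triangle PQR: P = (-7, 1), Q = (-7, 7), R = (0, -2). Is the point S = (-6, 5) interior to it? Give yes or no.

yes

Barycentric coordinates of S: (5/42, 31/42, 1/7).
The three coordinates are positive, positive, positive; a point is interior exactly when all three are positive.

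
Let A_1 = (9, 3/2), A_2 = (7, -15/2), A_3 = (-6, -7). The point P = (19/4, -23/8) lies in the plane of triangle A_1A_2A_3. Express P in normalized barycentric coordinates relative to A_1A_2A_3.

Signed area of the reference triangle: [A_1A_2A_3] = ½·(9·(-15/2−(-7)) + 7·(-7−(3/2)) + (-6)·(3/2−(-15/2))) = ½·(-9/2 − 119/2 − 54) = -59.
[PA_2A_3] = ½·((19/4)·(-15/2−(-7)) + 7·(-7−(-23/8)) + (-6)·(-23/8−(-15/2))) = ½·(-19/8 − 231/8 − 111/4) = -59/2, so the A_1-coordinate is (-59/2)/(-59) = 1/2.
[A_1PA_3] = ½·(9·(-23/8−(-7)) + (19/4)·(-7−(3/2)) + (-6)·(3/2−(-23/8))) = ½·(297/8 − 323/8 − 105/4) = -59/4, so the A_2-coordinate is 1/4.
[A_1A_2P] = ½·(9·(-15/2−(-23/8)) + 7·(-23/8−(3/2)) + (19/4)·(3/2−(-15/2))) = ½·(-333/8 − 245/8 + 171/4) = -59/4, so the A_3-coordinate is 1/4.

(1/2, 1/4, 1/4)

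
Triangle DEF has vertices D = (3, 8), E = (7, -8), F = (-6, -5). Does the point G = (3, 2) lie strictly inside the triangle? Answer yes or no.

yes

Barycentric coordinates of G: (59/98, 27/98, 6/49).
The three coordinates are positive, positive, positive; a point is interior exactly when all three are positive.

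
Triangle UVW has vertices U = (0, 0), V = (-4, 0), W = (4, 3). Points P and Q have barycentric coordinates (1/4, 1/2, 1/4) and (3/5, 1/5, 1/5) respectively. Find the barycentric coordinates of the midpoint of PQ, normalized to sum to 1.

Since both coordinate triples sum to 1, the midpoint's barycentrics are the componentwise average.
(1/4+3/5)/2 = 17/40; similarly 7/20 and 9/40.

(17/40, 7/20, 9/40)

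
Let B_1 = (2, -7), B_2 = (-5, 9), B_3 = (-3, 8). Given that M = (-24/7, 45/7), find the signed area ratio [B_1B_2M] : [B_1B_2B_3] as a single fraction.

[B_1B_2B_3] = ½·(2·(9−8) + (-5)·(8−(-7)) + (-3)·(-7−9)) = ½·(2 − 75 + 48) = -25/2.
[B_1B_2M] = ½·(2·(9−(45/7)) + (-5)·(45/7−(-7)) + (-24/7)·(-7−9)) = ½·(36/7 − 470/7 + 384/7) = -25/7, so the ratio is (-25/7)/(-25/2) = 2/7.

2/7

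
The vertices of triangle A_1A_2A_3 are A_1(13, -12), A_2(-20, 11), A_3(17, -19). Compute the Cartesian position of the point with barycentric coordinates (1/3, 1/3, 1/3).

(10/3, -20/3)

P = (1/3)·A_1 + (1/3)·A_2 + (1/3)·A_3.
x-coordinate: (1/3)·13 + (1/3)·(-20) + (1/3)·17 = 10/3.
y-coordinate: (1/3)·(-12) + (1/3)·11 + (1/3)·(-19) = -20/3.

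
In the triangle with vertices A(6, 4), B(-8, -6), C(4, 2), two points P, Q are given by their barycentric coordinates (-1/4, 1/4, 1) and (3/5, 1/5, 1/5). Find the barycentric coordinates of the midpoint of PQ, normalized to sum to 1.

(7/40, 9/40, 3/5)

Since both coordinate triples sum to 1, the midpoint's barycentrics are the componentwise average.
(-1/4+3/5)/2 = 7/40; similarly 9/40 and 3/5.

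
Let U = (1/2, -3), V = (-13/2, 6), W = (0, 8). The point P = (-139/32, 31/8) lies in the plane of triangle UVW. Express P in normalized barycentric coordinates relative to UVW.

Signed area of the reference triangle: [UVW] = ½·((1/2)·(6−8) + (-13/2)·(8−(-3)) + 0·(-3−6)) = ½·(-1 − 143/2 + 0) = -145/4.
[PVW] = ½·((-139/32)·(6−8) + (-13/2)·(8−(31/8)) + 0·(31/8−6)) = ½·(139/16 − 429/16 + 0) = -145/16, so the U-coordinate is (-145/16)/(-145/4) = 1/4.
[UPW] = ½·((1/2)·(31/8−8) + (-139/32)·(8−(-3)) + 0·(-3−(31/8))) = ½·(-33/16 − 1529/32 + 0) = -1595/64, so the V-coordinate is 11/16.
[UVP] = ½·((1/2)·(6−(31/8)) + (-13/2)·(31/8−(-3)) + (-139/32)·(-3−6)) = ½·(17/16 − 715/16 + 1251/32) = -145/64, so the W-coordinate is 1/16.
Check: 1/4 + 11/16 + 1/16 = 1.

(1/4, 11/16, 1/16)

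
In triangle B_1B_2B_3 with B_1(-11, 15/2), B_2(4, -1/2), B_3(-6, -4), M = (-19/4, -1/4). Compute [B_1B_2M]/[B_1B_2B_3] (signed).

1/2

[B_1B_2B_3] = ½·((-11)·(-1/2−(-4)) + 4·(-4−(15/2)) + (-6)·(15/2−(-1/2))) = ½·(-77/2 − 46 − 48) = -265/4.
[B_1B_2M] = ½·((-11)·(-1/2−(-1/4)) + 4·(-1/4−(15/2)) + (-19/4)·(15/2−(-1/2))) = ½·(11/4 − 31 − 38) = -265/8, so the ratio is (-265/8)/(-265/4) = 1/2.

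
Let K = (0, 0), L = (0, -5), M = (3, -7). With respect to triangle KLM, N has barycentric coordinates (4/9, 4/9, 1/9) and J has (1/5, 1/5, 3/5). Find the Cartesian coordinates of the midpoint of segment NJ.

(16/15, -41/10)

Barycentric coordinates of the midpoint are the average: (29/90, 29/90, 16/45).
Converting: (29/90)·K + (29/90)·L + (16/45)·M = (16/15, -41/10).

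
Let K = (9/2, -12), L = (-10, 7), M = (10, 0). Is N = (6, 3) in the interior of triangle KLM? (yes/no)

Barycentric coordinates of N: (-64/557, 129/557, 492/557).
The three coordinates are negative, positive, positive; a point is interior exactly when all three are positive.

no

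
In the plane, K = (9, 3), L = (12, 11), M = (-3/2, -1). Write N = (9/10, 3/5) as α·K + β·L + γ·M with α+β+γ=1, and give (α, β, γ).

(1/10, 1/10, 4/5)

Signed area of the reference triangle: [KLM] = ½·(9·(11−(-1)) + 12·(-1−3) + (-3/2)·(3−11)) = ½·(108 − 48 + 12) = 36.
[NLM] = ½·((9/10)·(11−(-1)) + 12·(-1−(3/5)) + (-3/2)·(3/5−11)) = ½·(54/5 − 96/5 + 78/5) = 18/5, so the K-coordinate is (18/5)/36 = 1/10.
[KNM] = ½·(9·(3/5−(-1)) + (9/10)·(-1−3) + (-3/2)·(3−(3/5))) = ½·(72/5 − 18/5 − 18/5) = 18/5, so the L-coordinate is 1/10.
[KLN] = ½·(9·(11−(3/5)) + 12·(3/5−3) + (9/10)·(3−11)) = ½·(468/5 − 144/5 − 36/5) = 144/5, so the M-coordinate is 4/5.
Check: 1/10 + 1/10 + 4/5 = 1.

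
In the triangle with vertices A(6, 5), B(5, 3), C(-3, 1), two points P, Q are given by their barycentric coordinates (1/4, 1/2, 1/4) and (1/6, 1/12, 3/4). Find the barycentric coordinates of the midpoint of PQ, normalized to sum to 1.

(5/24, 7/24, 1/2)

Since both coordinate triples sum to 1, the midpoint's barycentrics are the componentwise average.
(1/4+1/6)/2 = 5/24; similarly 7/24 and 1/2.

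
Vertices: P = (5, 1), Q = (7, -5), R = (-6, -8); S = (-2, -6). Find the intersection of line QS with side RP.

Barycentric coordinates of S with respect to PQR: (1/6, 1/6, 2/3).
On side RP the Q-coordinate is zero; dropping S's Q-weight 1/6 and renormalizing the remaining 2/3 : 1/6 gives weights 4/5, 1/5 on R, P.
T = (4/5)·(-6, -8) + (1/5)·(5, 1) = (-19/5, -31/5).

(-19/5, -31/5)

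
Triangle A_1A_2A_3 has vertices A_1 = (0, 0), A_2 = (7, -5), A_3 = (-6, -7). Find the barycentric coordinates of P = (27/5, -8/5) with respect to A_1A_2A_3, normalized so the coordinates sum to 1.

Signed area of the reference triangle: [A_1A_2A_3] = ½·(0·(-5−(-7)) + 7·(-7−0) + (-6)·(0−(-5))) = ½·(0 − 49 − 30) = -79/2.
[PA_2A_3] = ½·((27/5)·(-5−(-7)) + 7·(-7−(-8/5)) + (-6)·(-8/5−(-5))) = ½·(54/5 − 189/5 − 102/5) = -237/10, so the A_1-coordinate is (-237/10)/(-79/2) = 3/5.
[A_1PA_3] = ½·(0·(-8/5−(-7)) + (27/5)·(-7−0) + (-6)·(0−(-8/5))) = ½·(0 − 189/5 − 48/5) = -237/10, so the A_2-coordinate is 3/5.
[A_1A_2P] = ½·(0·(-5−(-8/5)) + 7·(-8/5−0) + (27/5)·(0−(-5))) = ½·(0 − 56/5 + 27) = 79/10, so the A_3-coordinate is -1/5.
Check: 3/5 + 3/5 − 1/5 = 1.

(3/5, 3/5, -1/5)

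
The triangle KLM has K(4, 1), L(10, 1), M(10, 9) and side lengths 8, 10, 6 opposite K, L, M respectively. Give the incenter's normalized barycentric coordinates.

(1/3, 5/12, 1/4)

The incenter has barycentric coordinates proportional to the opposite side lengths: (8 : 10 : 6).
Normalizing by 8+10+6 = 24 gives (1/3, 5/12, 1/4).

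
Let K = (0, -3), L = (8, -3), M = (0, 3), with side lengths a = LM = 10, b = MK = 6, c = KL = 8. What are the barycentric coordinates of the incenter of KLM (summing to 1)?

The incenter has barycentric coordinates proportional to the opposite side lengths: (10 : 6 : 8).
Normalizing by 10+6+8 = 24 gives (5/12, 1/4, 1/3).

(5/12, 1/4, 1/3)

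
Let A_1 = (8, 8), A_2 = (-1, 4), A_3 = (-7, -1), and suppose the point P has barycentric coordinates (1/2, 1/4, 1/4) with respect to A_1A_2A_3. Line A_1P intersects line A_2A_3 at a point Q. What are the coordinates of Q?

Line A_1P meets A_2A_3 where the A_1-coordinate vanishes; zeroing P's A_1-weight and renormalizing leaves A_2, A_3-weights 1/4 : 1/4 → (1/2, 1/2).
So Q = (1/2)·A_2 + (1/2)·A_3 = (-4, 3/2).

(-4, 3/2)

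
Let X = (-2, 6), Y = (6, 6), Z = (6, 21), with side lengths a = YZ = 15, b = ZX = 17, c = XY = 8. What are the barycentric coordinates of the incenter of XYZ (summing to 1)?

The incenter has barycentric coordinates proportional to the opposite side lengths: (15 : 17 : 8).
Normalizing by 15+17+8 = 40 gives (3/8, 17/40, 1/5).

(3/8, 17/40, 1/5)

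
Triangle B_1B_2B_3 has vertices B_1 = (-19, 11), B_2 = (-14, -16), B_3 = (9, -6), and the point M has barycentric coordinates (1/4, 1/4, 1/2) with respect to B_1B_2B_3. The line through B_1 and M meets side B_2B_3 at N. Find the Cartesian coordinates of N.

Line B_1M meets B_2B_3 where the B_1-coordinate vanishes; zeroing M's B_1-weight and renormalizing leaves B_2, B_3-weights 1/4 : 1/2 → (1/3, 2/3).
So N = (1/3)·B_2 + (2/3)·B_3 = (4/3, -28/3).

(4/3, -28/3)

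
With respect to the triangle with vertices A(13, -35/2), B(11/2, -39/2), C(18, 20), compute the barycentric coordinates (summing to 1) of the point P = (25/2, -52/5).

(3/5, 1/5, 1/5)

Signed area of the reference triangle: [ABC] = ½·(13·(-39/2−20) + (11/2)·(20−(-35/2)) + 18·(-35/2−(-39/2))) = ½·(-1027/2 + 825/4 + 36) = -1085/8.
[PBC] = ½·((25/2)·(-39/2−20) + (11/2)·(20−(-52/5)) + 18·(-52/5−(-39/2))) = ½·(-1975/4 + 836/5 + 819/5) = -651/8, so the A-coordinate is (-651/8)/(-1085/8) = 3/5.
[APC] = ½·(13·(-52/5−20) + (25/2)·(20−(-35/2)) + 18·(-35/2−(-52/5))) = ½·(-1976/5 + 1875/4 − 639/5) = -217/8, so the B-coordinate is 1/5.
[ABP] = ½·(13·(-39/2−(-52/5)) + (11/2)·(-52/5−(-35/2)) + (25/2)·(-35/2−(-39/2))) = ½·(-1183/10 + 781/20 + 25) = -217/8, so the C-coordinate is 1/5.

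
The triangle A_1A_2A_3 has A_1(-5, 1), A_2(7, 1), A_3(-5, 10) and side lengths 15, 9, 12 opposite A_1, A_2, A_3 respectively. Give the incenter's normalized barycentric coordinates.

The incenter has barycentric coordinates proportional to the opposite side lengths: (15 : 9 : 12).
Normalizing by 15+9+12 = 36 gives (5/12, 1/4, 1/3).

(5/12, 1/4, 1/3)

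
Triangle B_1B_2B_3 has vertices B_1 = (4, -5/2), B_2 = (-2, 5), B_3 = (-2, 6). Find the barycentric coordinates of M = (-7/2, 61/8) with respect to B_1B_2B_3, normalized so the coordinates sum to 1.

Signed area of the reference triangle: [B_1B_2B_3] = ½·(4·(5−6) + (-2)·(6−(-5/2)) + (-2)·(-5/2−5)) = ½·(-4 − 17 + 15) = -3.
[MB_2B_3] = ½·((-7/2)·(5−6) + (-2)·(6−(61/8)) + (-2)·(61/8−5)) = ½·(7/2 + 13/4 − 21/4) = 3/4, so the B_1-coordinate is (3/4)/(-3) = -1/4.
[B_1MB_3] = ½·(4·(61/8−6) + (-7/2)·(6−(-5/2)) + (-2)·(-5/2−(61/8))) = ½·(13/2 − 119/4 + 81/4) = -3/2, so the B_2-coordinate is 1/2.
[B_1B_2M] = ½·(4·(5−(61/8)) + (-2)·(61/8−(-5/2)) + (-7/2)·(-5/2−5)) = ½·(-21/2 − 81/4 + 105/4) = -9/4, so the B_3-coordinate is 3/4.
Check: -1/4 + 1/2 + 3/4 = 1.

(-1/4, 1/2, 3/4)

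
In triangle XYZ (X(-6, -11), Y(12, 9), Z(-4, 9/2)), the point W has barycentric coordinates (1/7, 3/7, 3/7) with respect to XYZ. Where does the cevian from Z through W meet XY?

(15/2, 4)

Line ZW meets XY where the Z-coordinate vanishes; zeroing W's Z-weight and renormalizing leaves X, Y-weights 1/7 : 3/7 → (1/4, 3/4).
So V = (1/4)·X + (3/4)·Y = (15/2, 4).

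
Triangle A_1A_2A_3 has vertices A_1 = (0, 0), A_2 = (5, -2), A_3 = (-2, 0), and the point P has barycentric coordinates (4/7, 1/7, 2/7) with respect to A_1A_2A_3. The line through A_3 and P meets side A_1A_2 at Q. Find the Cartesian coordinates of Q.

Line A_3P meets A_1A_2 where the A_3-coordinate vanishes; zeroing P's A_3-weight and renormalizing leaves A_1, A_2-weights 4/7 : 1/7 → (4/5, 1/5).
So Q = (4/5)·A_1 + (1/5)·A_2 = (1, -2/5).

(1, -2/5)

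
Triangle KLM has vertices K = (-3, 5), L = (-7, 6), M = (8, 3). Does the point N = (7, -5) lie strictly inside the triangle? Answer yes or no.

Barycentric coordinates of N: (41, -30, -10).
The three coordinates are positive, negative, negative; a point is interior exactly when all three are positive.

no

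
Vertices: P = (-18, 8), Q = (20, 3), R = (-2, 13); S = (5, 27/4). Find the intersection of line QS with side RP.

Barycentric coordinates of S with respect to PQR: (1/4, 1/2, 1/4).
On side RP the Q-coordinate is zero; dropping S's Q-weight 1/2 and renormalizing the remaining 1/4 : 1/4 gives weights 1/2, 1/2 on R, P.
T = (1/2)·(-2, 13) + (1/2)·(-18, 8) = (-10, 21/2).

(-10, 21/2)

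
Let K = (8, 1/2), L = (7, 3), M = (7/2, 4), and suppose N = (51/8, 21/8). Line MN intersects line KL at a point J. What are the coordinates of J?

Barycentric coordinates of N with respect to KLM: (1/4, 1/2, 1/4).
On side KL the M-coordinate is zero; dropping N's M-weight 1/4 and renormalizing the remaining 1/4 : 1/2 gives weights 1/3, 2/3 on K, L.
J = (1/3)·(8, 1/2) + (2/3)·(7, 3) = (22/3, 13/6).

(22/3, 13/6)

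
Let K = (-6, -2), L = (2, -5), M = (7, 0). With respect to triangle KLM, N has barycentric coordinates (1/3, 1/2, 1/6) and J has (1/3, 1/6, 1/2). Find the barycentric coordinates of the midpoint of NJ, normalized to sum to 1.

(1/3, 1/3, 1/3)

Since both coordinate triples sum to 1, the midpoint's barycentrics are the componentwise average.
(1/3+1/3)/2 = 1/3; similarly 1/3 and 1/3.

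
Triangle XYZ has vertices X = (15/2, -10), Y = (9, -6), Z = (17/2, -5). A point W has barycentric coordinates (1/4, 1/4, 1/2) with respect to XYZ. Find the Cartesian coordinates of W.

(67/8, -13/2)

W = (1/4)·X + (1/4)·Y + (1/2)·Z.
x-coordinate: (1/4)·(15/2) + (1/4)·9 + (1/2)·(17/2) = 67/8.
y-coordinate: (1/4)·(-10) + (1/4)·(-6) + (1/2)·(-5) = -13/2.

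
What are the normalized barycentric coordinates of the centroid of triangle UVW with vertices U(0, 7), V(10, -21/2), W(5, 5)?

The centroid is the average of the vertices, so each weight is 1/3.

(1/3, 1/3, 1/3)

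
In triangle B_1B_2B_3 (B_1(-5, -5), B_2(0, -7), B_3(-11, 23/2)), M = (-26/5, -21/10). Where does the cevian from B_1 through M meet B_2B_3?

Barycentric coordinates of M with respect to B_1B_2B_3: (3/5, 1/5, 1/5).
On side B_2B_3 the B_1-coordinate is zero; dropping M's B_1-weight 3/5 and renormalizing the remaining 1/5 : 1/5 gives weights 1/2, 1/2 on B_2, B_3.
N = (1/2)·(0, -7) + (1/2)·(-11, 23/2) = (-11/2, 9/4).

(-11/2, 9/4)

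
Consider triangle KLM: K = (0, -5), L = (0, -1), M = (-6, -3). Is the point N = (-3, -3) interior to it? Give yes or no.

yes

Barycentric coordinates of N: (1/4, 1/4, 1/2).
The three coordinates are positive, positive, positive; a point is interior exactly when all three are positive.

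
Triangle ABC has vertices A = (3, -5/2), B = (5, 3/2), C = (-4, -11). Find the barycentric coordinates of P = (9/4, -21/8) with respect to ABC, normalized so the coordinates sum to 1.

(1/4, 1/2, 1/4)

Signed area of the reference triangle: [ABC] = ½·(3·(3/2−(-11)) + 5·(-11−(-5/2)) + (-4)·(-5/2−(3/2))) = ½·(75/2 − 85/2 + 16) = 11/2.
[PBC] = ½·((9/4)·(3/2−(-11)) + 5·(-11−(-21/8)) + (-4)·(-21/8−(3/2))) = ½·(225/8 − 335/8 + 33/2) = 11/8, so the A-coordinate is (11/8)/(11/2) = 1/4.
[APC] = ½·(3·(-21/8−(-11)) + (9/4)·(-11−(-5/2)) + (-4)·(-5/2−(-21/8))) = ½·(201/8 − 153/8 − 1/2) = 11/4, so the B-coordinate is 1/2.
[ABP] = ½·(3·(3/2−(-21/8)) + 5·(-21/8−(-5/2)) + (9/4)·(-5/2−(3/2))) = ½·(99/8 − 5/8 − 9) = 11/8, so the C-coordinate is 1/4.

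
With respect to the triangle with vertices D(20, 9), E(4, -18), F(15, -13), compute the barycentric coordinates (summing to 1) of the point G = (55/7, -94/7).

(1/7, 5/7, 1/7)

Signed area of the reference triangle: [DEF] = ½·(20·(-18−(-13)) + 4·(-13−9) + 15·(9−(-18))) = ½·(-100 − 88 + 405) = 217/2.
[GEF] = ½·((55/7)·(-18−(-13)) + 4·(-13−(-94/7)) + 15·(-94/7−(-18))) = ½·(-275/7 + 12/7 + 480/7) = 31/2, so the D-coordinate is (31/2)/(217/2) = 1/7.
[DGF] = ½·(20·(-94/7−(-13)) + (55/7)·(-13−9) + 15·(9−(-94/7))) = ½·(-60/7 − 1210/7 + 2355/7) = 155/2, so the E-coordinate is 5/7.
[DEG] = ½·(20·(-18−(-94/7)) + 4·(-94/7−9) + (55/7)·(9−(-18))) = ½·(-640/7 − 628/7 + 1485/7) = 31/2, so the F-coordinate is 1/7.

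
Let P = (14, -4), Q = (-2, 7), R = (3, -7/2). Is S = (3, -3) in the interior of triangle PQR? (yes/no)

yes

Barycentric coordinates of S: (5/226, 11/226, 105/113).
The three coordinates are positive, positive, positive; a point is interior exactly when all three are positive.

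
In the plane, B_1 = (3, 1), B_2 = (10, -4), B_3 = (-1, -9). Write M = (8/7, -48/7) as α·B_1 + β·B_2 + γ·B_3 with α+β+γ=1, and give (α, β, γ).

(1/7, 1/7, 5/7)

Signed area of the reference triangle: [B_1B_2B_3] = ½·(3·(-4−(-9)) + 10·(-9−1) + (-1)·(1−(-4))) = ½·(15 − 100 − 5) = -45.
[MB_2B_3] = ½·((8/7)·(-4−(-9)) + 10·(-9−(-48/7)) + (-1)·(-48/7−(-4))) = ½·(40/7 − 150/7 + 20/7) = -45/7, so the B_1-coordinate is (-45/7)/(-45) = 1/7.
[B_1MB_3] = ½·(3·(-48/7−(-9)) + (8/7)·(-9−1) + (-1)·(1−(-48/7))) = ½·(45/7 − 80/7 − 55/7) = -45/7, so the B_2-coordinate is 1/7.
[B_1B_2M] = ½·(3·(-4−(-48/7)) + 10·(-48/7−1) + (8/7)·(1−(-4))) = ½·(60/7 − 550/7 + 40/7) = -225/7, so the B_3-coordinate is 5/7.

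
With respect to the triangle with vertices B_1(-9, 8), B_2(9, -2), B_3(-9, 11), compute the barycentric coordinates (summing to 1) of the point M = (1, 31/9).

(1/9, 5/9, 1/3)

Signed area of the reference triangle: [B_1B_2B_3] = ½·((-9)·(-2−11) + 9·(11−8) + (-9)·(8−(-2))) = ½·(117 + 27 − 90) = 27.
[MB_2B_3] = ½·(1·(-2−11) + 9·(11−(31/9)) + (-9)·(31/9−(-2))) = ½·(-13 + 68 − 49) = 3, so the B_1-coordinate is 3/27 = 1/9.
[B_1MB_3] = ½·((-9)·(31/9−11) + 1·(11−8) + (-9)·(8−(31/9))) = ½·(68 + 3 − 41) = 15, so the B_2-coordinate is 5/9.
[B_1B_2M] = ½·((-9)·(-2−(31/9)) + 9·(31/9−8) + 1·(8−(-2))) = ½·(49 − 41 + 10) = 9, so the B_3-coordinate is 1/3.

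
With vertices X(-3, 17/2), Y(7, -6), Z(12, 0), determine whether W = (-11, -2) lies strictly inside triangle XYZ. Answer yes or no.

Barycentric coordinates of W: (256/265, 451/265, -442/265).
The three coordinates are positive, positive, negative; a point is interior exactly when all three are positive.

no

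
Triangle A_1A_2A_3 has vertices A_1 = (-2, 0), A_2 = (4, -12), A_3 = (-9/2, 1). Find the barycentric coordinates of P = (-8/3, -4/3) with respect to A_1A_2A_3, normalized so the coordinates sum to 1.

(1/6, 1/6, 2/3)

Signed area of the reference triangle: [A_1A_2A_3] = ½·((-2)·(-12−1) + 4·(1−0) + (-9/2)·(0−(-12))) = ½·(26 + 4 − 54) = -12.
[PA_2A_3] = ½·((-8/3)·(-12−1) + 4·(1−(-4/3)) + (-9/2)·(-4/3−(-12))) = ½·(104/3 + 28/3 − 48) = -2, so the A_1-coordinate is (-2)/(-12) = 1/6.
[A_1PA_3] = ½·((-2)·(-4/3−1) + (-8/3)·(1−0) + (-9/2)·(0−(-4/3))) = ½·(14/3 − 8/3 − 6) = -2, so the A_2-coordinate is 1/6.
[A_1A_2P] = ½·((-2)·(-12−(-4/3)) + 4·(-4/3−0) + (-8/3)·(0−(-12))) = ½·(64/3 − 16/3 − 32) = -8, so the A_3-coordinate is 2/3.
Check: 1/6 + 1/6 + 2/3 = 1.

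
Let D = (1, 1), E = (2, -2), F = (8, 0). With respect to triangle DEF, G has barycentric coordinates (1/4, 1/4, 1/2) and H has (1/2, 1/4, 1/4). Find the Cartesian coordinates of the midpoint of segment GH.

Barycentric coordinates of the midpoint are the average: (3/8, 1/4, 3/8).
Converting: (3/8)·D + (1/4)·E + (3/8)·F = (31/8, -1/8).

(31/8, -1/8)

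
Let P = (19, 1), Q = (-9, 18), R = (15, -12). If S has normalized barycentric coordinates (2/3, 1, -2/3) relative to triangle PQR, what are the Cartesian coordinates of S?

S = (2/3)·P + 1·Q + (-2/3)·R.
x-coordinate: (2/3)·19 + 1·(-9) + (-2/3)·15 = -19/3.
y-coordinate: (2/3)·1 + 1·18 + (-2/3)·(-12) = 80/3.

(-19/3, 80/3)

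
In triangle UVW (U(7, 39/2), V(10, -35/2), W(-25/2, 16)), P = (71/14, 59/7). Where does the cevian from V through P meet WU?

(31/10, 94/5)

Barycentric coordinates of P with respect to UVW: (4/7, 2/7, 1/7).
On side WU the V-coordinate is zero; dropping P's V-weight 2/7 and renormalizing the remaining 1/7 : 4/7 gives weights 1/5, 4/5 on W, U.
Q = (1/5)·(-25/2, 16) + (4/5)·(7, 39/2) = (31/10, 94/5).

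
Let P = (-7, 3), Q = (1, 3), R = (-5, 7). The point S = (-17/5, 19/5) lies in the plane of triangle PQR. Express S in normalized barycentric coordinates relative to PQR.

Signed area of the reference triangle: [PQR] = ½·((-7)·(3−7) + 1·(7−3) + (-5)·(3−3)) = ½·(28 + 4 + 0) = 16.
[SQR] = ½·((-17/5)·(3−7) + 1·(7−(19/5)) + (-5)·(19/5−3)) = ½·(68/5 + 16/5 − 4) = 32/5, so the P-coordinate is (32/5)/16 = 2/5.
[PSR] = ½·((-7)·(19/5−7) + (-17/5)·(7−3) + (-5)·(3−(19/5))) = ½·(112/5 − 68/5 + 4) = 32/5, so the Q-coordinate is 2/5.
[PQS] = ½·((-7)·(3−(19/5)) + 1·(19/5−3) + (-17/5)·(3−3)) = ½·(28/5 + 4/5 + 0) = 16/5, so the R-coordinate is 1/5.
Check: 2/5 + 2/5 + 1/5 = 1.

(2/5, 2/5, 1/5)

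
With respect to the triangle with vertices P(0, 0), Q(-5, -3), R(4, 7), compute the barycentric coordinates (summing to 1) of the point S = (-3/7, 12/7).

Signed area of the reference triangle: [PQR] = ½·(0·(-3−7) + (-5)·(7−0) + 4·(0−(-3))) = ½·(0 − 35 + 12) = -23/2.
[SQR] = ½·((-3/7)·(-3−7) + (-5)·(7−(12/7)) + 4·(12/7−(-3))) = ½·(30/7 − 185/7 + 132/7) = -23/14, so the P-coordinate is (-23/14)/(-23/2) = 1/7.
[PSR] = ½·(0·(12/7−7) + (-3/7)·(7−0) + 4·(0−(12/7))) = ½·(0 − 3 − 48/7) = -69/14, so the Q-coordinate is 3/7.
[PQS] = ½·(0·(-3−(12/7)) + (-5)·(12/7−0) + (-3/7)·(0−(-3))) = ½·(0 − 60/7 − 9/7) = -69/14, so the R-coordinate is 3/7.
Check: 1/7 + 3/7 + 3/7 = 1.

(1/7, 3/7, 3/7)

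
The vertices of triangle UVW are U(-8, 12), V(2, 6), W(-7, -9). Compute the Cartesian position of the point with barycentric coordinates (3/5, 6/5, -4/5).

(16/5, 108/5)

P = (3/5)·U + (6/5)·V + (-4/5)·W.
x-coordinate: (3/5)·(-8) + (6/5)·2 + (-4/5)·(-7) = 16/5.
y-coordinate: (3/5)·12 + (6/5)·6 + (-4/5)·(-9) = 108/5.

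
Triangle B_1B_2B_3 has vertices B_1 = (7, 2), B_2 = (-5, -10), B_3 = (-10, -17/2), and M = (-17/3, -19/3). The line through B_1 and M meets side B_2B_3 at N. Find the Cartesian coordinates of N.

(-65/7, -61/7)

Barycentric coordinates of M with respect to B_1B_2B_3: (2/9, 1/9, 2/3).
On side B_2B_3 the B_1-coordinate is zero; dropping M's B_1-weight 2/9 and renormalizing the remaining 1/9 : 2/3 gives weights 1/7, 6/7 on B_2, B_3.
N = (1/7)·(-5, -10) + (6/7)·(-10, -17/2) = (-65/7, -61/7).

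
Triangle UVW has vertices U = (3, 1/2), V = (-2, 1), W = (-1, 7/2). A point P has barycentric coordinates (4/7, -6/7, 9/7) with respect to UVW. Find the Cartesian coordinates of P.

(15/7, 55/14)

P = (4/7)·U + (-6/7)·V + (9/7)·W.
x-coordinate: (4/7)·3 + (-6/7)·(-2) + (9/7)·(-1) = 15/7.
y-coordinate: (4/7)·(1/2) + (-6/7)·1 + (9/7)·(7/2) = 55/14.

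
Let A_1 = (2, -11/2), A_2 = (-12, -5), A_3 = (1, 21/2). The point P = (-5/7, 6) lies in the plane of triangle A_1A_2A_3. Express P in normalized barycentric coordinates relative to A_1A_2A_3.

(1/7, 1/7, 5/7)

Signed area of the reference triangle: [A_1A_2A_3] = ½·(2·(-5−(21/2)) + (-12)·(21/2−(-11/2)) + 1·(-11/2−(-5))) = ½·(-31 − 192 − 1/2) = -447/4.
[PA_2A_3] = ½·((-5/7)·(-5−(21/2)) + (-12)·(21/2−6) + 1·(6−(-5))) = ½·(155/14 − 54 + 11) = -447/28, so the A_1-coordinate is (-447/28)/(-447/4) = 1/7.
[A_1PA_3] = ½·(2·(6−(21/2)) + (-5/7)·(21/2−(-11/2)) + 1·(-11/2−6)) = ½·(-9 − 80/7 − 23/2) = -447/28, so the A_2-coordinate is 1/7.
[A_1A_2P] = ½·(2·(-5−6) + (-12)·(6−(-11/2)) + (-5/7)·(-11/2−(-5))) = ½·(-22 − 138 + 5/14) = -2235/28, so the A_3-coordinate is 5/7.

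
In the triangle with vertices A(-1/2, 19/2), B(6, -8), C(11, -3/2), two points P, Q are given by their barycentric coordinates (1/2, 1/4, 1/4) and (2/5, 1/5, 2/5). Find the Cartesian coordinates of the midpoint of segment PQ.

(47/10, 159/80)

Barycentric coordinates of the midpoint are the average: (9/20, 9/40, 13/40).
Converting: (9/20)·A + (9/40)·B + (13/40)·C = (47/10, 159/80).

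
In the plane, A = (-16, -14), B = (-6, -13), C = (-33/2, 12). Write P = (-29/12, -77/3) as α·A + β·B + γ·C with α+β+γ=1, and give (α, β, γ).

(1/6, 4/3, -1/2)

Signed area of the reference triangle: [ABC] = ½·((-16)·(-13−12) + (-6)·(12−(-14)) + (-33/2)·(-14−(-13))) = ½·(400 − 156 + 33/2) = 521/4.
[PBC] = ½·((-29/12)·(-13−12) + (-6)·(12−(-77/3)) + (-33/2)·(-77/3−(-13))) = ½·(725/12 − 226 + 209) = 521/24, so the A-coordinate is (521/24)/(521/4) = 1/6.
[APC] = ½·((-16)·(-77/3−12) + (-29/12)·(12−(-14)) + (-33/2)·(-14−(-77/3))) = ½·(1808/3 − 377/6 − 385/2) = 521/3, so the B-coordinate is 4/3.
[ABP] = ½·((-16)·(-13−(-77/3)) + (-6)·(-77/3−(-14)) + (-29/12)·(-14−(-13))) = ½·(-608/3 + 70 + 29/12) = -521/8, so the C-coordinate is -1/2.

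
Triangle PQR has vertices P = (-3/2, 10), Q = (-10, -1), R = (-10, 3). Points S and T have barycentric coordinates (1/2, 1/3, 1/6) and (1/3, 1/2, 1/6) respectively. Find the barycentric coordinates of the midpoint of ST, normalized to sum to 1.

Since both coordinate triples sum to 1, the midpoint's barycentrics are the componentwise average.
(1/2+1/3)/2 = 5/12; similarly 5/12 and 1/6.

(5/12, 5/12, 1/6)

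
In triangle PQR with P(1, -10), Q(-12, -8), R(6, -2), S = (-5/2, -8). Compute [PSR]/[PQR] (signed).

1/3

[PQR] = ½·(1·(-8−(-2)) + (-12)·(-2−(-10)) + 6·(-10−(-8))) = ½·(-6 − 96 − 12) = -57.
[PSR] = ½·(1·(-8−(-2)) + (-5/2)·(-2−(-10)) + 6·(-10−(-8))) = ½·(-6 − 20 − 12) = -19, so the ratio is (-19)/(-57) = 1/3.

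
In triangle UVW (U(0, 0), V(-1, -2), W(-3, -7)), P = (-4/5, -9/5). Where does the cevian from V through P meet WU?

(-3/4, -7/4)

Barycentric coordinates of P with respect to UVW: (3/5, 1/5, 1/5).
On side WU the V-coordinate is zero; dropping P's V-weight 1/5 and renormalizing the remaining 1/5 : 3/5 gives weights 1/4, 3/4 on W, U.
Q = (1/4)·(-3, -7) + (3/4)·(0, 0) = (-3/4, -7/4).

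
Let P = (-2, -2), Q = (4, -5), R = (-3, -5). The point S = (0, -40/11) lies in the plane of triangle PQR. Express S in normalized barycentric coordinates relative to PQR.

Signed area of the reference triangle: [PQR] = ½·((-2)·(-5−(-5)) + 4·(-5−(-2)) + (-3)·(-2−(-5))) = ½·(0 − 12 − 9) = -21/2.
[SQR] = ½·(0·(-5−(-5)) + 4·(-5−(-40/11)) + (-3)·(-40/11−(-5))) = ½·(0 − 60/11 − 45/11) = -105/22, so the P-coordinate is (-105/22)/(-21/2) = 5/11.
[PSR] = ½·((-2)·(-40/11−(-5)) + 0·(-5−(-2)) + (-3)·(-2−(-40/11))) = ½·(-30/11 + 0 − 54/11) = -42/11, so the Q-coordinate is 4/11.
[PQS] = ½·((-2)·(-5−(-40/11)) + 4·(-40/11−(-2)) + 0·(-2−(-5))) = ½·(30/11 − 72/11 + 0) = -21/11, so the R-coordinate is 2/11.

(5/11, 4/11, 2/11)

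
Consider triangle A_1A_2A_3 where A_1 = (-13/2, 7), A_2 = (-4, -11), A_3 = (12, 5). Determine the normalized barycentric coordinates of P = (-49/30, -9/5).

(1/3, 7/15, 1/5)

Signed area of the reference triangle: [A_1A_2A_3] = ½·((-13/2)·(-11−5) + (-4)·(5−7) + 12·(7−(-11))) = ½·(104 + 8 + 216) = 164.
[PA_2A_3] = ½·((-49/30)·(-11−5) + (-4)·(5−(-9/5)) + 12·(-9/5−(-11))) = ½·(392/15 − 136/5 + 552/5) = 164/3, so the A_1-coordinate is (164/3)/164 = 1/3.
[A_1PA_3] = ½·((-13/2)·(-9/5−5) + (-49/30)·(5−7) + 12·(7−(-9/5))) = ½·(221/5 + 49/15 + 528/5) = 1148/15, so the A_2-coordinate is 7/15.
[A_1A_2P] = ½·((-13/2)·(-11−(-9/5)) + (-4)·(-9/5−7) + (-49/30)·(7−(-11))) = ½·(299/5 + 176/5 − 147/5) = 164/5, so the A_3-coordinate is 1/5.
Check: 1/3 + 7/15 + 1/5 = 1.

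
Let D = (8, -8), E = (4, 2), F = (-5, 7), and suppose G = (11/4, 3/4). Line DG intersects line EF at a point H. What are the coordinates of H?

(1, 11/3)

Barycentric coordinates of G with respect to DEF: (1/4, 1/2, 1/4).
On side EF the D-coordinate is zero; dropping G's D-weight 1/4 and renormalizing the remaining 1/2 : 1/4 gives weights 2/3, 1/3 on E, F.
H = (2/3)·(4, 2) + (1/3)·(-5, 7) = (1, 11/3).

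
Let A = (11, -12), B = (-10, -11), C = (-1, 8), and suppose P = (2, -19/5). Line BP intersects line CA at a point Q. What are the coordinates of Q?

(5, -2)

Barycentric coordinates of P with respect to ABC: (2/5, 1/5, 2/5).
On side CA the B-coordinate is zero; dropping P's B-weight 1/5 and renormalizing the remaining 2/5 : 2/5 gives weights 1/2, 1/2 on C, A.
Q = (1/2)·(-1, 8) + (1/2)·(11, -12) = (5, -2).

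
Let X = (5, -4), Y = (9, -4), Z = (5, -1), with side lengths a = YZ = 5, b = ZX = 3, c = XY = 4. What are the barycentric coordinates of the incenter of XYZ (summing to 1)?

(5/12, 1/4, 1/3)

The incenter has barycentric coordinates proportional to the opposite side lengths: (5 : 3 : 4).
Normalizing by 5+3+4 = 12 gives (5/12, 1/4, 1/3).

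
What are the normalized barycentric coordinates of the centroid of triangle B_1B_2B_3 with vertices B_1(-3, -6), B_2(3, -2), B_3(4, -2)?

The centroid is the average of the vertices, so each weight is 1/3.

(1/3, 1/3, 1/3)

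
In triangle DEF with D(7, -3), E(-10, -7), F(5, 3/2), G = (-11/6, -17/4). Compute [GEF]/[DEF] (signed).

1/3

[DEF] = ½·(7·(-7−(3/2)) + (-10)·(3/2−(-3)) + 5·(-3−(-7))) = ½·(-119/2 − 45 + 20) = -169/4.
[GEF] = ½·((-11/6)·(-7−(3/2)) + (-10)·(3/2−(-17/4)) + 5·(-17/4−(-7))) = ½·(187/12 − 115/2 + 55/4) = -169/12, so the ratio is (-169/12)/(-169/4) = 1/3.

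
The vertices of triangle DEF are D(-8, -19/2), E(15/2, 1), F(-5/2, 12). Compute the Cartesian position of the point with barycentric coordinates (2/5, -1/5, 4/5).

G = (2/5)·D + (-1/5)·E + (4/5)·F.
x-coordinate: (2/5)·(-8) + (-1/5)·(15/2) + (4/5)·(-5/2) = -67/10.
y-coordinate: (2/5)·(-19/2) + (-1/5)·1 + (4/5)·12 = 28/5.

(-67/10, 28/5)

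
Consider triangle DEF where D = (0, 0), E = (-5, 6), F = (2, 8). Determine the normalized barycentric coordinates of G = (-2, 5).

(1/4, 1/2, 1/4)

Signed area of the reference triangle: [DEF] = ½·(0·(6−8) + (-5)·(8−0) + 2·(0−6)) = ½·(0 − 40 − 12) = -26.
[GEF] = ½·((-2)·(6−8) + (-5)·(8−5) + 2·(5−6)) = ½·(4 − 15 − 2) = -13/2, so the D-coordinate is (-13/2)/(-26) = 1/4.
[DGF] = ½·(0·(5−8) + (-2)·(8−0) + 2·(0−5)) = ½·(0 − 16 − 10) = -13, so the E-coordinate is 1/2.
[DEG] = ½·(0·(6−5) + (-5)·(5−0) + (-2)·(0−6)) = ½·(0 − 25 + 12) = -13/2, so the F-coordinate is 1/4.
Check: 1/4 + 1/2 + 1/4 = 1.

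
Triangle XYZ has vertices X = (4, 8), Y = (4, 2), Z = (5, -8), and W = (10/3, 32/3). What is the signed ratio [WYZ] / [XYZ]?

1/3

[XYZ] = ½·(4·(2−(-8)) + 4·(-8−8) + 5·(8−2)) = ½·(40 − 64 + 30) = 3.
[WYZ] = ½·((10/3)·(2−(-8)) + 4·(-8−(32/3)) + 5·(32/3−2)) = ½·(100/3 − 224/3 + 130/3) = 1, so the ratio is 1/3 = 1/3.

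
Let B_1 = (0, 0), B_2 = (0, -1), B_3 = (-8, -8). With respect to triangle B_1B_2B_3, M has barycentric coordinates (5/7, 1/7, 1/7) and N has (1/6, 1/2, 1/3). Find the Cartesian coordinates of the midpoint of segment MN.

(-40/21, -187/84)

Barycentric coordinates of the midpoint are the average: (37/84, 9/28, 5/21).
Converting: (37/84)·B_1 + (9/28)·B_2 + (5/21)·B_3 = (-40/21, -187/84).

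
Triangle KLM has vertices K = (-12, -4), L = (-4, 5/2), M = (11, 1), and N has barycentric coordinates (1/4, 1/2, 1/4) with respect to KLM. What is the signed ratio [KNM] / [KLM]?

1/2

The signed ratio [KNM]/[KLM] equals the barycentric coordinate of N at vertex L, which is 1/2.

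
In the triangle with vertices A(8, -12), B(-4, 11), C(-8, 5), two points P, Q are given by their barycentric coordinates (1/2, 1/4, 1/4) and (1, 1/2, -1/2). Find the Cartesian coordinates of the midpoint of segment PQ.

Barycentric coordinates of the midpoint are the average: (3/4, 3/8, -1/8).
Converting: (3/4)·A + (3/8)·B + (-1/8)·C = (11/2, -11/2).

(11/2, -11/2)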